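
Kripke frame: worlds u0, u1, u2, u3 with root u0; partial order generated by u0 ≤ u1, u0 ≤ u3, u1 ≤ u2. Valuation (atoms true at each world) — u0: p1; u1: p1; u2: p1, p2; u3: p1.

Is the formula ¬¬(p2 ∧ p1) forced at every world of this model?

No

Not every world: u0 ⊮ ¬¬(p2 ∧ p1).
u0 ⊮ ¬¬(p2 ∧ p1) since u3 is accessible from u0 and u3 ⊩ ¬(p2 ∧ p1).
u3 ⊩ ¬(p2 ∧ p1): no world accessible from u3 forces p2 ∧ p1.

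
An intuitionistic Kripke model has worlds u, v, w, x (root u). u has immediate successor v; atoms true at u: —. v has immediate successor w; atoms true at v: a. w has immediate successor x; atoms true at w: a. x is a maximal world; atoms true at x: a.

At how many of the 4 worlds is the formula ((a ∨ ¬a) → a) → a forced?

u: does not force it — u ⊮ ((a ∨ ¬a) → a) → a: already at u itself, u ⊩ (a ∨ ¬a) → a but u ⊮ a.
v: forces it.
w: forces it.
x: forces it.
Worlds forcing the formula: {v, w, x}.

3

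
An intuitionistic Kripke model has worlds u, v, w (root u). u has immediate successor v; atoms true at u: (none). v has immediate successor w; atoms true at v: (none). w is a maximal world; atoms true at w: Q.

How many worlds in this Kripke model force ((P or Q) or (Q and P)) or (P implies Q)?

u: forces it.
v: forces it.
w: forces it.
Worlds forcing the formula: {u, v, w}.

3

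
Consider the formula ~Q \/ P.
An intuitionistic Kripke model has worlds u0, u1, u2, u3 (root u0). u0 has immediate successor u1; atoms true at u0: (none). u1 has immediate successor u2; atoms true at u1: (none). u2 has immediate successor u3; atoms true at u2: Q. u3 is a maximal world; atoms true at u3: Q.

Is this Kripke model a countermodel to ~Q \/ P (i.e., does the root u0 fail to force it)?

Yes

u0 ||-/- ~Q \/ P: neither disjunct is forced at u0.
u0 ||-/- ~Q since u2 is accessible from u0 and u2 ||- Q.
So the root u0 does not force ~Q \/ P; the model is a countermodel.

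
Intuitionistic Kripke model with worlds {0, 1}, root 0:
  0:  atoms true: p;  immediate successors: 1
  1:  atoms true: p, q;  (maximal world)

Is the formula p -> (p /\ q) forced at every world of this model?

No

Not every world: 0 ||-/- p -> (p /\ q).
0 ||-/- p -> (p /\ q): already at 0 itself, 0 ||- p but 0 ||-/- p /\ q.
0 ||-/- p /\ q since 0 fails q.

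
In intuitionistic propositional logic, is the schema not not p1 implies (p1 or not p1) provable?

No

This is a variant of double-negation elimination (deriving excluded middle from double negation), which is not intuitionistically valid.
A Kripke countermodel: worlds u, v; order generated by u <= v; atoms true at each world — u:{}; v:{p1}.
u does not force not not p1 implies (p1 or not p1): already at u itself, u forces not not p1 but u does not force p1 or not p1.
u does not force p1 or not p1: neither disjunct is forced at u.
u lacks atom p1, so u does not force p1.
So the root u does not force the formula.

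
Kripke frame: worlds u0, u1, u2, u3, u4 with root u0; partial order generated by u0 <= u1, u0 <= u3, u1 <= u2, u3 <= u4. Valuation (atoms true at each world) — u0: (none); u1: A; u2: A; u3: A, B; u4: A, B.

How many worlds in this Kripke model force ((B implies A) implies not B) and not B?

2

u0: does not force it — u0 does not force ((B implies A) implies not B) and not B since u0 fails (B implies A) implies not B.
u1: forces it.
u2: forces it.
u3: does not force it.
u4: does not force it.
Worlds forcing the formula: {u1, u2}.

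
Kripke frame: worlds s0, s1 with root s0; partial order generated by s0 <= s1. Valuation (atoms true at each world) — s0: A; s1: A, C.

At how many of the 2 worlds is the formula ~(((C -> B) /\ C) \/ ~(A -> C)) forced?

2

s0: forces it.
s1: forces it.
Worlds forcing the formula: {s0, s1}.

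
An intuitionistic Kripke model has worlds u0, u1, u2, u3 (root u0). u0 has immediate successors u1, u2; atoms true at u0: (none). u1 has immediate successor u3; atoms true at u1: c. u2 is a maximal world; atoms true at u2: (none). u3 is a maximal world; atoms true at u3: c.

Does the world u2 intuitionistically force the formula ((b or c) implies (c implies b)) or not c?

u2 forces ((b or c) implies (c implies b)) or not c via the disjunct (b or c) implies (c implies b).

Yes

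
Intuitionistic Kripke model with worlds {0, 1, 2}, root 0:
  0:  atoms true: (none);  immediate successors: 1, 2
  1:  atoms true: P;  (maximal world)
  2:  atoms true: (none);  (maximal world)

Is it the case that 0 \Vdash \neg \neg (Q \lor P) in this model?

No

0 \nVdash \neg \neg (Q \lor P) since 2 is accessible from 0 and 2 \Vdash \neg (Q \lor P).
2 \Vdash \neg (Q \lor P): no world accessible from 2 forces Q \lor P.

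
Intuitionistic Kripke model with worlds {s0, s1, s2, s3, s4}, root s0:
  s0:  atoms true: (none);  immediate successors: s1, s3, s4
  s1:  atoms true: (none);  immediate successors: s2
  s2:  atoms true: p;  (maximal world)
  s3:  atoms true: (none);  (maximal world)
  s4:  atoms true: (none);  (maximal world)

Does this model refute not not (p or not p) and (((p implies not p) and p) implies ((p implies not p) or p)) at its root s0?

s0 forces not not (p or not p) and (((p implies not p) and p) implies ((p implies not p) or p)) since s0 forces both conjuncts.
So the root s0 forces not not (p or not p) and (((p implies not p) and p) implies ((p implies not p) or p)); the model is not a countermodel.

No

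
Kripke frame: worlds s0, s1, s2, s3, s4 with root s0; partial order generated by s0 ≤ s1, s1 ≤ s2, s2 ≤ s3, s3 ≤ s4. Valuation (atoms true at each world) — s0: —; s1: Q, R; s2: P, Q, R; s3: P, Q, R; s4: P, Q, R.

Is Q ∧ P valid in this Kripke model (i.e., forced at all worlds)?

Not every world: s0 ⊮ Q ∧ P.
s0 ⊮ Q ∧ P since s0 fails Q.

No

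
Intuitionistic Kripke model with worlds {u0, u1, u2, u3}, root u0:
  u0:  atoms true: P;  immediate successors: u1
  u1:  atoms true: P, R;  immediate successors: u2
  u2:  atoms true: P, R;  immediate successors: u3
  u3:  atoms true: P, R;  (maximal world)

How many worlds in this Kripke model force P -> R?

3

u0: does not force it — u0 ||-/- P -> R: already at u0 itself, u0 ||- P but u0 ||-/- R.
u1: forces it.
u2: forces it.
u3: forces it.
Worlds forcing the formula: {u1, u2, u3}.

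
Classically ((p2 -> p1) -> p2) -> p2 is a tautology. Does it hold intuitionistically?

This is Peirce's law, which is not intuitionistically valid.
A Kripke countermodel: worlds w0, w1; order generated by w0 <= w1; atoms true at each world — w0:{}; w1:{p2}.
w0 ||-/- ((p2 -> p1) -> p2) -> p2: already at w0 itself, w0 ||- (p2 -> p1) -> p2 but w0 ||-/- p2.
w0 lacks atom p2, so w0 ||-/- p2.
So the root w0 does not force the formula.

No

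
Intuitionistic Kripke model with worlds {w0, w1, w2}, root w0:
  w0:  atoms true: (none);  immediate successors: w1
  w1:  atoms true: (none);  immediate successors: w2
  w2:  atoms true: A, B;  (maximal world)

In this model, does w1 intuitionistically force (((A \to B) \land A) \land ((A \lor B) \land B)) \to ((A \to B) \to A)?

Yes

w1 \Vdash (((A \to B) \land A) \land ((A \lor B) \land B)) \to ((A \to B) \to A): every world accessible from w1 that forces ((A \to B) \land A) \land ((A \lor B) \land B) (namely w2) also forces (A \to B) \to A.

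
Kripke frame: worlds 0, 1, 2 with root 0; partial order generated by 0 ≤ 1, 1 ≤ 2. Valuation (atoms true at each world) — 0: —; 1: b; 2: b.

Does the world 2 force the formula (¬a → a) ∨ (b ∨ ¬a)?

2 ⊩ (¬a → a) ∨ (b ∨ ¬a) via the disjunct b ∨ ¬a.

Yes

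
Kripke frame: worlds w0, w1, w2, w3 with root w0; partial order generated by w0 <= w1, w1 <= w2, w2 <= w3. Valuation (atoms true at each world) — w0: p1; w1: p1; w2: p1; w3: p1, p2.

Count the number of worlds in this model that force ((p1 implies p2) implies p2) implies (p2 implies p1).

4

w0: forces it.
w1: forces it.
w2: forces it.
w3: forces it.
Worlds forcing the formula: {w0, w1, w2, w3}.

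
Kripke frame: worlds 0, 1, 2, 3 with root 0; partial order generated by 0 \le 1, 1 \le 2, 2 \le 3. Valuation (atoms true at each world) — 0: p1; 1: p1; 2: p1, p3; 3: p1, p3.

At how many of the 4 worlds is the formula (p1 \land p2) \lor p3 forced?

2

0: does not force it — 0 \nVdash (p1 \land p2) \lor p3: neither disjunct is forced at 0.
1: does not force it — 1 \nVdash (p1 \land p2) \lor p3: neither disjunct is forced at 1.
2: forces it.
3: forces it.
Worlds forcing the formula: {2, 3}.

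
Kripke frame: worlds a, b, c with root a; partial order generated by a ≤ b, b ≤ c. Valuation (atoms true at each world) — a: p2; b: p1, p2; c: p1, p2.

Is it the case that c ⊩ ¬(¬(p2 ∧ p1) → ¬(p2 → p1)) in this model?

No

c ⊮ ¬(¬(p2 ∧ p1) → ¬(p2 → p1)) since c is accessible from c and c ⊩ ¬(p2 ∧ p1) → ¬(p2 → p1).
c ⊩ ¬(p2 ∧ p1) → ¬(p2 → p1) vacuously: no world accessible from c forces the antecedent ¬(p2 ∧ p1).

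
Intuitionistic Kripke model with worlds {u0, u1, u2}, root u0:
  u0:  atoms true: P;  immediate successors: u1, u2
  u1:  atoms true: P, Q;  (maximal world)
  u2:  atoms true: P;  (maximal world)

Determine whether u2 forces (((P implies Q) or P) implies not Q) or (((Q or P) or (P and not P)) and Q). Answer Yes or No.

Yes

u2 forces (((P implies Q) or P) implies not Q) or (((Q or P) or (P and not P)) and Q) via the disjunct ((P implies Q) or P) implies not Q.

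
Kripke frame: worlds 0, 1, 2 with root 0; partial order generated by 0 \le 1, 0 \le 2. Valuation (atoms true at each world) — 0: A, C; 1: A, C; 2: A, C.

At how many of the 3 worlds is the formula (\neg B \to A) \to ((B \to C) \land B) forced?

0

0: does not force it — 0 \nVdash (\neg B \to A) \to ((B \to C) \land B): already at 0 itself, 0 \Vdash \neg B \to A but 0 \nVdash (B \to C) \land B.
1: does not force it.
2: does not force it.
Worlds forcing the formula: { }.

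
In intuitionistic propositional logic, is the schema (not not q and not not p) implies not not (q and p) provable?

This is the distribution of double negation over conjunction, which is intuitionistically derivable.
Assume not not q, not not p, and not (q and p). From q we'd get not p (since q and p is refuted), contradicting not not p; so not q, contradicting not not q.

Yes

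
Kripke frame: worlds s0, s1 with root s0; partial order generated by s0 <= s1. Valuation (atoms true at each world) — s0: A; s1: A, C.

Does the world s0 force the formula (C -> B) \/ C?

No

s0 ||-/- (C -> B) \/ C: neither disjunct is forced at s0.
s0 ||-/- C -> B: at the accessible world s1, s1 ||- C but s1 ||-/- B.
s1 lacks atom B, so s1 ||-/- B.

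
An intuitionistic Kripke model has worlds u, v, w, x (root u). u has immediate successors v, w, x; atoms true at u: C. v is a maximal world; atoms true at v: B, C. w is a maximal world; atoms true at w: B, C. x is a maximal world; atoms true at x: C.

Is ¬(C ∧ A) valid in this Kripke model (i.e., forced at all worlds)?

Yes

u ⊩ ¬(C ∧ A): no world accessible from u forces C ∧ A.
Since the root u forces ¬(C ∧ A) and forcing is persistent (monotone upward), every world forces it.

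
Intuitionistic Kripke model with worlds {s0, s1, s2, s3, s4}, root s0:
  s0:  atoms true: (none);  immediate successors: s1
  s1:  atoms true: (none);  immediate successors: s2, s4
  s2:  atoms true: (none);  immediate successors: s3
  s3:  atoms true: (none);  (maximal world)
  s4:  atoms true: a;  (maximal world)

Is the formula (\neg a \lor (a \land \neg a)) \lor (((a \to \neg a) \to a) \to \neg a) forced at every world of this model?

Not every world: s0 \nVdash (\neg a \lor (a \land \neg a)) \lor (((a \to \neg a) \to a) \to \neg a).
s0 \nVdash (\neg a \lor (a \land \neg a)) \lor (((a \to \neg a) \to a) \to \neg a): neither disjunct is forced at s0.
s0 \nVdash \neg a \lor (a \land \neg a): neither disjunct is forced at s0.

No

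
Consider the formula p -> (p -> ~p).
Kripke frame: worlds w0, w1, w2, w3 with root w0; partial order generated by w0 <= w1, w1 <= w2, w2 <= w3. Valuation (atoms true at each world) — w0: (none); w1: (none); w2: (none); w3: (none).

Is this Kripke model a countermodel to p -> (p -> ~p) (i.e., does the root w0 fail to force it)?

No

w0 ||- p -> (p -> ~p) vacuously: no world accessible from w0 forces the antecedent p.
So the root w0 forces p -> (p -> ~p); the model is not a countermodel.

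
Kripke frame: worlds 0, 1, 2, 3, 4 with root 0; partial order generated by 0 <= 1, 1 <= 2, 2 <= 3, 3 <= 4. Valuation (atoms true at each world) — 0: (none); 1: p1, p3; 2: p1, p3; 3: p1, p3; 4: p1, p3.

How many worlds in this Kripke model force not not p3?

5

0: forces it.
1: forces it.
2: forces it.
3: forces it.
4: forces it.
Worlds forcing the formula: {0, 1, 2, 3, 4}.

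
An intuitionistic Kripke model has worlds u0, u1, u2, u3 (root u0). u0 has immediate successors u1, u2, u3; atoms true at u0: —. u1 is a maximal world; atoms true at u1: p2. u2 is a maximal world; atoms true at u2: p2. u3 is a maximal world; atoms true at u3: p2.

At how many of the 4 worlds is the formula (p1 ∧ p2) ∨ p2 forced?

u0: does not force it — u0 ⊮ (p1 ∧ p2) ∨ p2: neither disjunct is forced at u0.
u1: forces it.
u2: forces it.
u3: forces it.
Worlds forcing the formula: {u1, u2, u3}.

3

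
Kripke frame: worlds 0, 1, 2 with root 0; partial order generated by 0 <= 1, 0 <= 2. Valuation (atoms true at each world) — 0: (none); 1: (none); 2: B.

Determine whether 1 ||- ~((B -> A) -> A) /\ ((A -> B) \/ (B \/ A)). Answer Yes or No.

Yes

1 ||- ~((B -> A) -> A) /\ ((A -> B) \/ (B \/ A)) since 1 forces both conjuncts.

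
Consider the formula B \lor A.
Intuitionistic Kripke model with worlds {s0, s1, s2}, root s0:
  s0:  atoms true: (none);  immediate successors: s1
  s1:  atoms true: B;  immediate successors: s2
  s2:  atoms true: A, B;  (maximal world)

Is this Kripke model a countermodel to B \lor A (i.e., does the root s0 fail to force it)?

s0 \nVdash B \lor A: neither disjunct is forced at s0.
s0 lacks atom B, so s0 \nVdash B.
So the root s0 does not force B \lor A; the model is a countermodel.

Yes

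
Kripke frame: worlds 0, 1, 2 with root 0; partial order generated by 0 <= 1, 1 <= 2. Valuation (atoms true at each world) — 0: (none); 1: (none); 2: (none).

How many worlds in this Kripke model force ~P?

0: forces it.
1: forces it.
2: forces it.
Worlds forcing the formula: {0, 1, 2}.

3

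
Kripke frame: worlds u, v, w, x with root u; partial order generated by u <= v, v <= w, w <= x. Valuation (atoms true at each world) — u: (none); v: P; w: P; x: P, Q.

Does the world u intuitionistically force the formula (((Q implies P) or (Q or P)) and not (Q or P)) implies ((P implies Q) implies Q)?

u forces (((Q implies P) or (Q or P)) and not (Q or P)) implies ((P implies Q) implies Q) vacuously: no world accessible from u forces the antecedent ((Q implies P) or (Q or P)) and not (Q or P).

Yes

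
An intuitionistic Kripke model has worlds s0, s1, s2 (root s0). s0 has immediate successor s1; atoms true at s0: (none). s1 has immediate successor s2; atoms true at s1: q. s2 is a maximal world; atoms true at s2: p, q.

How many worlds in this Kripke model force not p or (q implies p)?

s0: does not force it — s0 does not force not p or (q implies p): neither disjunct is forced at s0.
s1: does not force it — s1 does not force not p or (q implies p): neither disjunct is forced at s1.
s2: forces it.
Worlds forcing the formula: {s2}.

1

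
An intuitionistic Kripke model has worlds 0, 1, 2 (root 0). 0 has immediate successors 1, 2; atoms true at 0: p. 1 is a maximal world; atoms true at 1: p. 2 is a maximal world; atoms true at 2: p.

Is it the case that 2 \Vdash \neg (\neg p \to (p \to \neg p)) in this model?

2 \nVdash \neg (\neg p \to (p \to \neg p)) since 2 is accessible from 2 and 2 \Vdash \neg p \to (p \to \neg p).
2 \Vdash \neg p \to (p \to \neg p) vacuously: no world accessible from 2 forces the antecedent \neg p.

No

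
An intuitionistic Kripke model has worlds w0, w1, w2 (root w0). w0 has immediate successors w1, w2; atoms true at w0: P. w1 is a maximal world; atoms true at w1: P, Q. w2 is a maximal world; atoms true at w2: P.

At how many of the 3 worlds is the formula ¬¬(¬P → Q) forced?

3

w0: forces it.
w1: forces it.
w2: forces it.
Worlds forcing the formula: {w0, w1, w2}.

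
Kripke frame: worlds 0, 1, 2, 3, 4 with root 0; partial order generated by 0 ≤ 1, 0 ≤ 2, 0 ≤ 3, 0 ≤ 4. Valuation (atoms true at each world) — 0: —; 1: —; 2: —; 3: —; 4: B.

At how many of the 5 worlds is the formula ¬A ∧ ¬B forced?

3

0: does not force it — 0 ⊮ ¬A ∧ ¬B since 0 fails ¬B.
1: forces it.
2: forces it.
3: forces it.
4: does not force it — 4 ⊮ ¬A ∧ ¬B since 4 fails ¬B.
Worlds forcing the formula: {1, 2, 3}.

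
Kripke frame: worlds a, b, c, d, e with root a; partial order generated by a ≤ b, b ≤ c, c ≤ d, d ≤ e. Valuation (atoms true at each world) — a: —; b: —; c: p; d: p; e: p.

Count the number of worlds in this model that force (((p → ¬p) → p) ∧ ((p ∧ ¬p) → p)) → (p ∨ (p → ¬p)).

a: does not force it — a ⊮ (((p → ¬p) → p) ∧ ((p ∧ ¬p) → p)) → (p ∨ (p → ¬p)): already at a itself, a ⊩ ((p → ¬p) → p) ∧ ((p ∧ ¬p) → p) but a ⊮ p ∨ (p → ¬p).
b: does not force it — b ⊮ (((p → ¬p) → p) ∧ ((p ∧ ¬p) → p)) → (p ∨ (p → ¬p)): already at b itself, b ⊩ ((p → ¬p) → p) ∧ ((p ∧ ¬p) → p) but b ⊮ p ∨ (p → ¬p).
c: forces it.
d: forces it.
e: forces it.
Worlds forcing the formula: {c, d, e}.

3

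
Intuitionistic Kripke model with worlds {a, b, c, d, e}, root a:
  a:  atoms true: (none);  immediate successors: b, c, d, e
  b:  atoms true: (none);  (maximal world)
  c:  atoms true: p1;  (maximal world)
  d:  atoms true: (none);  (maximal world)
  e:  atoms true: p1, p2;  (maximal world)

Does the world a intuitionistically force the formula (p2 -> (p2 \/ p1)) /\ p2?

a ||-/- (p2 -> (p2 \/ p1)) /\ p2 since a fails p2.

No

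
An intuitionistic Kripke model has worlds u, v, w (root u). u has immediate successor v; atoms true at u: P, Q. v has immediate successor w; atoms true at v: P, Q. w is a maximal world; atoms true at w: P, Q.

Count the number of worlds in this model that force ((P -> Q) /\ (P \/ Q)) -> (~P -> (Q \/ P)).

u: forces it.
v: forces it.
w: forces it.
Worlds forcing the formula: {u, v, w}.

3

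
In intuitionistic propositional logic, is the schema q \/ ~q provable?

No

This is the law of excluded middle, which is not intuitionistically valid.
A Kripke countermodel: worlds u, v; order generated by u <= v; atoms true at each world — u:{}; v:{q}.
u ||-/- q \/ ~q: neither disjunct is forced at u.
u lacks atom q, so u ||-/- q.
So the root u does not force the formula.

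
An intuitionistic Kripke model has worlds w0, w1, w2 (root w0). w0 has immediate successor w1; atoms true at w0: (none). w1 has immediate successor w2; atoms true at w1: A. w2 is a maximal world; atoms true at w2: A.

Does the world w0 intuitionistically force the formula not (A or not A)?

w0 does not force not (A or not A) since w1 is accessible from w0 and w1 forces A or not A.
w1 forces A or not A via the disjunct A.

No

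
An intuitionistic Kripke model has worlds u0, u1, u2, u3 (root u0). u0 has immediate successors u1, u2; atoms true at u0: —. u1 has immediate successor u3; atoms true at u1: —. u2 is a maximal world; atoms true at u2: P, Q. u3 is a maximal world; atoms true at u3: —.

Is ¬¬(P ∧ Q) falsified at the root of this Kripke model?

u0 ⊮ ¬¬(P ∧ Q) since u1 is accessible from u0 and u1 ⊩ ¬(P ∧ Q).
u1 ⊩ ¬(P ∧ Q): no world accessible from u1 forces P ∧ Q.
So the root u0 does not force ¬¬(P ∧ Q); the model is a countermodel.

Yes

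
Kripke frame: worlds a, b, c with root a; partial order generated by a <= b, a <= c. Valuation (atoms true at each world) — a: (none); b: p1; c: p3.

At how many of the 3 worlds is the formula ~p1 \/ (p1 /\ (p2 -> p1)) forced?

a: does not force it — a ||-/- ~p1 \/ (p1 /\ (p2 -> p1)): neither disjunct is forced at a.
b: forces it.
c: forces it.
Worlds forcing the formula: {b, c}.

2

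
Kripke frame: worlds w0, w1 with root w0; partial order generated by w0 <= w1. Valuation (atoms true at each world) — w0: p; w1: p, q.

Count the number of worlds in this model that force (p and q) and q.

w0: does not force it — w0 does not force (p and q) and q since w0 fails p and q.
w1: forces it.
Worlds forcing the formula: {w1}.

1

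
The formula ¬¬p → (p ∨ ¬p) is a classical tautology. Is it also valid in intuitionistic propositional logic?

This is a variant of double-negation elimination (deriving excluded middle from double negation), which is not intuitionistically valid.
A Kripke countermodel: worlds s0, s1; order generated by s0 ≤ s1; atoms true at each world — s0:{}; s1:{p}.
s0 ⊮ ¬¬p → (p ∨ ¬p): already at s0 itself, s0 ⊩ ¬¬p but s0 ⊮ p ∨ ¬p.
s0 ⊮ p ∨ ¬p: neither disjunct is forced at s0.
s0 lacks atom p, so s0 ⊮ p.
So the root s0 does not force the formula.

No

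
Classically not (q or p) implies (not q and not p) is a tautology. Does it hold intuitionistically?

This is a constructively valid De Morgan direction (negated disjunction to conjunction of negations), which is intuitionistically derivable.
From not (q or p): if q held then q or p would, contradiction — so not q; similarly not p.

Yes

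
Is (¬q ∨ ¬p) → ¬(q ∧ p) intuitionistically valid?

This is a constructively valid De Morgan direction (disjunction of negations to negated conjunction), which is intuitionistically derivable.
If ¬q holds at a world then no accessible world forces q, hence none forces q ∧ p; likewise for ¬p.

Yes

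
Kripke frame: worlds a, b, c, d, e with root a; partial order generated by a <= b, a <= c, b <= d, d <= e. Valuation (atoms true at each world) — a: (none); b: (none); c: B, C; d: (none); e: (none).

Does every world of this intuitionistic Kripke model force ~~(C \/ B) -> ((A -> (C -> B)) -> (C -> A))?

Not every world: a ||-/- ~~(C \/ B) -> ((A -> (C -> B)) -> (C -> A)).
a ||-/- ~~(C \/ B) -> ((A -> (C -> B)) -> (C -> A)): at the accessible world c, c ||- ~~(C \/ B) but c ||-/- (A -> (C -> B)) -> (C -> A).
c ||-/- (A -> (C -> B)) -> (C -> A): already at c itself, c ||- A -> (C -> B) but c ||-/- C -> A.
c ||-/- C -> A: already at c itself, c ||- C but c ||-/- A.

No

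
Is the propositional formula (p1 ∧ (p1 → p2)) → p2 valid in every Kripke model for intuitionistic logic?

This is modus ponens in implicational form, which is intuitionistically derivable.
If a world forces p1 and p1 → p2, then applying the implication at that world (which is accessible from itself) gives p2.

Yes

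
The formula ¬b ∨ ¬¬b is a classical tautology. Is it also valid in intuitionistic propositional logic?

No

This is the weak law of excluded middle, which is not intuitionistically valid.
A Kripke countermodel: worlds 0, 1, 2; order generated by 0 ≤ 1, 0 ≤ 2; atoms true at each world — 0:{}; 1:{b}; 2:{}.
0 ⊮ ¬b ∨ ¬¬b: neither disjunct is forced at 0.
0 ⊮ ¬b since 1 is accessible from 0 and 1 ⊩ b.
So the root 0 does not force the formula.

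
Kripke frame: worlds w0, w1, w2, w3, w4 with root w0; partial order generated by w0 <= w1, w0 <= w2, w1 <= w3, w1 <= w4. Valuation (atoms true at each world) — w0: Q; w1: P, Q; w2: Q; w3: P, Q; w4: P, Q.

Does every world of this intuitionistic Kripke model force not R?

w0 forces not R: no world accessible from w0 forces R.
Since the root w0 forces not R and forcing is persistent (monotone upward), every world forces it.

Yes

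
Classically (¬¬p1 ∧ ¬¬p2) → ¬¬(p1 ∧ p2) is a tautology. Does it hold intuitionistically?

This is the distribution of double negation over conjunction, which is intuitionistically derivable.
Assume ¬¬p1, ¬¬p2, and ¬(p1 ∧ p2). From p1 we'd get ¬p2 (since p1 ∧ p2 is refuted), contradicting ¬¬p2; so ¬p1, contradicting ¬¬p1.

Yes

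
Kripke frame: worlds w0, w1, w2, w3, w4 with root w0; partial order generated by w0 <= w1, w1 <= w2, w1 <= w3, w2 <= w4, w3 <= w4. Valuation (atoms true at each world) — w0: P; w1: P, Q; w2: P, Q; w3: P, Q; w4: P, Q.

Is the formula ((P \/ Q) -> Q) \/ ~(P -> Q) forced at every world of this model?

No

Not every world: w0 ||-/- ((P \/ Q) -> Q) \/ ~(P -> Q).
w0 ||-/- ((P \/ Q) -> Q) \/ ~(P -> Q): neither disjunct is forced at w0.
w0 ||-/- (P \/ Q) -> Q: already at w0 itself, w0 ||- P \/ Q but w0 ||-/- Q.
w0 lacks atom Q, so w0 ||-/- Q.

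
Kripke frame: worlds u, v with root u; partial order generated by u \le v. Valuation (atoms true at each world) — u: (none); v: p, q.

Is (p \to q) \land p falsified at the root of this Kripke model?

Yes

u \nVdash (p \to q) \land p since u fails p.
So the root u does not force (p \to q) \land p; the model is a countermodel.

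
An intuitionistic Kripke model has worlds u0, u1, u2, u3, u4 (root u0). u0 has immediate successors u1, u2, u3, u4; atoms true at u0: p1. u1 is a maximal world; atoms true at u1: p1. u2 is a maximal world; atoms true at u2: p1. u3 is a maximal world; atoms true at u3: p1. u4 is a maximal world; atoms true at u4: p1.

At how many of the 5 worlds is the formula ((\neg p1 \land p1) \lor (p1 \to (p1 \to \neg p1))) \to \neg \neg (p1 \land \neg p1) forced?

5

u0: forces it.
u1: forces it.
u2: forces it.
u3: forces it.
u4: forces it.
Worlds forcing the formula: {u0, u1, u2, u3, u4}.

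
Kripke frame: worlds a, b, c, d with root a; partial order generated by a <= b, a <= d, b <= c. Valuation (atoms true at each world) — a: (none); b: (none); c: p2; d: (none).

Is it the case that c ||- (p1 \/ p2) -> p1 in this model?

No

c ||-/- (p1 \/ p2) -> p1: already at c itself, c ||- p1 \/ p2 but c ||-/- p1.
c lacks atom p1, so c ||-/- p1.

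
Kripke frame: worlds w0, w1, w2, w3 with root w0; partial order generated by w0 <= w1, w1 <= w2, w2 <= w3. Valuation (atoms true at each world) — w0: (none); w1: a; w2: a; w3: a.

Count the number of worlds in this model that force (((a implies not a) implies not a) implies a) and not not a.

w0: does not force it — w0 does not force (((a implies not a) implies not a) implies a) and not not a since w0 fails ((a implies not a) implies not a) implies a.
w1: forces it.
w2: forces it.
w3: forces it.
Worlds forcing the formula: {w1, w2, w3}.

3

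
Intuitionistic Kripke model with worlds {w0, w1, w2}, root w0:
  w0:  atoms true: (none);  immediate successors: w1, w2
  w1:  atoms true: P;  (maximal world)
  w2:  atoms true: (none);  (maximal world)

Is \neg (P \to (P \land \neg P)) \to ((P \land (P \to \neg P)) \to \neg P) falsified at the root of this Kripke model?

No

w0 \Vdash \neg (P \to (P \land \neg P)) \to ((P \land (P \to \neg P)) \to \neg P): every world accessible from w0 that forces \neg (P \to (P \land \neg P)) (namely w1) also forces (P \land (P \to \neg P)) \to \neg P.
So the root w0 forces \neg (P \to (P \land \neg P)) \to ((P \land (P \to \neg P)) \to \neg P); the model is not a countermodel.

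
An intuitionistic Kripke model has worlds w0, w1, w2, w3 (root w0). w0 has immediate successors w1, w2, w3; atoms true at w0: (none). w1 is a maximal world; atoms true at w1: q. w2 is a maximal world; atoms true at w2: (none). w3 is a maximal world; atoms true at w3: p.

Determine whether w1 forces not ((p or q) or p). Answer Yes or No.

w1 does not force not ((p or q) or p) since w1 is accessible from w1 and w1 forces (p or q) or p.
w1 forces (p or q) or p via the disjunct p or q.

No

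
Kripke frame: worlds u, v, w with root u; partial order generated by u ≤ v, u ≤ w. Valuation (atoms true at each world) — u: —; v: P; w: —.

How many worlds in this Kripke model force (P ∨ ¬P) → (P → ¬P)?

1

u: does not force it — u ⊮ (P ∨ ¬P) → (P → ¬P): at the accessible world v, v ⊩ P ∨ ¬P but v ⊮ P → ¬P.
v: does not force it — v ⊮ (P ∨ ¬P) → (P → ¬P): already at v itself, v ⊩ P ∨ ¬P but v ⊮ P → ¬P.
w: forces it.
Worlds forcing the formula: {w}.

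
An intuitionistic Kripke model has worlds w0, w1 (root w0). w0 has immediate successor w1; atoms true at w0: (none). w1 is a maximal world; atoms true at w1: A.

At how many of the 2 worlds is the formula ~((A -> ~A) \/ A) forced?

w0: does not force it — w0 ||-/- ~((A -> ~A) \/ A) since w1 is accessible from w0 and w1 ||- (A -> ~A) \/ A.
w1: does not force it — w1 ||-/- ~((A -> ~A) \/ A) since w1 is accessible from w1 and w1 ||- (A -> ~A) \/ A.
Worlds forcing the formula: { }.

0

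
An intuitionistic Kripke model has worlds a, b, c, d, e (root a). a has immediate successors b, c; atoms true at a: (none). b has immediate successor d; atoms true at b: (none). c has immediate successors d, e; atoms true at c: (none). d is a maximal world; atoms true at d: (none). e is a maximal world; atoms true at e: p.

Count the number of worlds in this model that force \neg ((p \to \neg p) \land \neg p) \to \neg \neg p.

5

a: forces it.
b: forces it.
c: forces it.
d: forces it.
e: forces it.
Worlds forcing the formula: {a, b, c, d, e}.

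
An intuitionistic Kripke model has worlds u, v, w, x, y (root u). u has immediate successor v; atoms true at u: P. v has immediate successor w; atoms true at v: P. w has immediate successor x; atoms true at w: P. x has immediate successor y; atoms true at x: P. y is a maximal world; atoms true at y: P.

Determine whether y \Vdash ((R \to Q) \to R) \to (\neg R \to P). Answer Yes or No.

Yes

y \Vdash ((R \to Q) \to R) \to (\neg R \to P) vacuously: no world accessible from y forces the antecedent (R \to Q) \to R.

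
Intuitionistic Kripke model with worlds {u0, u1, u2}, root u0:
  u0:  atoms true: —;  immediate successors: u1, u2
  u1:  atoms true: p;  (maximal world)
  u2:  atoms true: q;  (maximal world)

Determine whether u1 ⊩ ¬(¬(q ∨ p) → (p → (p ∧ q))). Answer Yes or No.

No

u1 ⊮ ¬(¬(q ∨ p) → (p → (p ∧ q))) since u1 is accessible from u1 and u1 ⊩ ¬(q ∨ p) → (p → (p ∧ q)).
u1 ⊩ ¬(q ∨ p) → (p → (p ∧ q)) vacuously: no world accessible from u1 forces the antecedent ¬(q ∨ p).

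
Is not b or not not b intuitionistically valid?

This is the weak law of excluded middle, which is not intuitionistically valid.
A Kripke countermodel: worlds 0, 1, 2; order generated by 0 <= 1, 0 <= 2; atoms true at each world — 0:{}; 1:{b}; 2:{}.
0 does not force not b or not not b: neither disjunct is forced at 0.
0 does not force not b since 1 is accessible from 0 and 1 forces b.
So the root 0 does not force the formula.

No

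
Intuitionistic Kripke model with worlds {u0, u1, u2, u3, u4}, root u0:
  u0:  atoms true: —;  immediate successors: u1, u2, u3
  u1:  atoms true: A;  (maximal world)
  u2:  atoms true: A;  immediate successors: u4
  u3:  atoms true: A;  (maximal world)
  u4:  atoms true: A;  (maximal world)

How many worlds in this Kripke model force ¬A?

0

u0: does not force it — u0 ⊮ ¬A since u1 is accessible from u0 and u1 ⊩ A.
u1: does not force it — u1 ⊮ ¬A since u1 is accessible from u1 and u1 ⊩ A.
u2: does not force it — u2 ⊮ ¬A since u2 is accessible from u2 and u2 ⊩ A.
u3: does not force it.
u4: does not force it.
Worlds forcing the formula: { }.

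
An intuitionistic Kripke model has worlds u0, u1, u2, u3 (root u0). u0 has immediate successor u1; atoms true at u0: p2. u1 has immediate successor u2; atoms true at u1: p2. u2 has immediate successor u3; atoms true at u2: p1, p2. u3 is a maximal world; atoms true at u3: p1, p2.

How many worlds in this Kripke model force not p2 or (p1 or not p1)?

2

u0: does not force it — u0 does not force not p2 or (p1 or not p1): neither disjunct is forced at u0.
u1: does not force it — u1 does not force not p2 or (p1 or not p1): neither disjunct is forced at u1.
u2: forces it.
u3: forces it.
Worlds forcing the formula: {u2, u3}.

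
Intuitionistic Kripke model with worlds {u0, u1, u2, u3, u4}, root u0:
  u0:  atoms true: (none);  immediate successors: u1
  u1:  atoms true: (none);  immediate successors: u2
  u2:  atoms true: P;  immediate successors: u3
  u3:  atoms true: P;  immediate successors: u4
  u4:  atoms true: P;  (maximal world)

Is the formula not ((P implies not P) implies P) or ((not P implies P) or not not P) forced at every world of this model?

Yes

u0 forces not ((P implies not P) implies P) or ((not P implies P) or not not P) via the disjunct (not P implies P) or not not P.
Since the root u0 forces not ((P implies not P) implies P) or ((not P implies P) or not not P) and forcing is persistent (monotone upward), every world forces it.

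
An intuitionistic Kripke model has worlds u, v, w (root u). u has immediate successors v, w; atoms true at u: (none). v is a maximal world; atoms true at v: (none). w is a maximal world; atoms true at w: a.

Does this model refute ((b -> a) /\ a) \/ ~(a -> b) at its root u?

Yes

u ||-/- ((b -> a) /\ a) \/ ~(a -> b): neither disjunct is forced at u.
u ||-/- (b -> a) /\ a since u fails a.
So the root u does not force ((b -> a) /\ a) \/ ~(a -> b); the model is a countermodel.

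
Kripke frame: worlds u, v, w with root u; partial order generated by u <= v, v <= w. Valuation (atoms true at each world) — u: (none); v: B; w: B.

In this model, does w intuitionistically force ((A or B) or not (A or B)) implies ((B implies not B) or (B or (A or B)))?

w forces ((A or B) or not (A or B)) implies ((B implies not B) or (B or (A or B))): every world accessible from w that forces (A or B) or not (A or B) (namely w) also forces (B implies not B) or (B or (A or B)).

Yes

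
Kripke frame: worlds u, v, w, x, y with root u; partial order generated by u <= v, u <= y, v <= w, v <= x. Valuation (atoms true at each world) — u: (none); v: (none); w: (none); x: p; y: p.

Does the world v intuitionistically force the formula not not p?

v does not force not not p since w is accessible from v and w forces not p.
w forces not p: no world accessible from w forces p.

No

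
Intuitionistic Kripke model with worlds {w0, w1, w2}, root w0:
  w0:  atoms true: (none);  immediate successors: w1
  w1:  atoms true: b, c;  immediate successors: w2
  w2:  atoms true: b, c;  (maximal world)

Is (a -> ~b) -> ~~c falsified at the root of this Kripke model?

w0 ||- (a -> ~b) -> ~~c: every world accessible from w0 that forces a -> ~b (namely w0, w1, w2) also forces ~~c.
So the root w0 forces (a -> ~b) -> ~~c; the model is not a countermodel.

No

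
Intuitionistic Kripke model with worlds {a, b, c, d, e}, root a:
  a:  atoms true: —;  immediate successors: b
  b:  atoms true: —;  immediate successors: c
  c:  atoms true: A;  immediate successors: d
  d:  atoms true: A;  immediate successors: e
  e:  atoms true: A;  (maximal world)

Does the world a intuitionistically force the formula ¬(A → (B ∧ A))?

Yes

a ⊩ ¬(A → (B ∧ A)): no world accessible from a forces A → (B ∧ A).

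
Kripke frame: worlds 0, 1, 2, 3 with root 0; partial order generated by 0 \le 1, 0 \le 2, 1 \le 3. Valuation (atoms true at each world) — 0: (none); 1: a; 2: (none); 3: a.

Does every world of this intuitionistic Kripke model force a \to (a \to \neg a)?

No

Not every world: 0 \nVdash a \to (a \to \neg a).
0 \nVdash a \to (a \to \neg a): at the accessible world 1, 1 \Vdash a but 1 \nVdash a \to \neg a.
1 \nVdash a \to \neg a: already at 1 itself, 1 \Vdash a but 1 \nVdash \neg a.
1 \nVdash \neg a since 1 is accessible from 1 and 1 \Vdash a.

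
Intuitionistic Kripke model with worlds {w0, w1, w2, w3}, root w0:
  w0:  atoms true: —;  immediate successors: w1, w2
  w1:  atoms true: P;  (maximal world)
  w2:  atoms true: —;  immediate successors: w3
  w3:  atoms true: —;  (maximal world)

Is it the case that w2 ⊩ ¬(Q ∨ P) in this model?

w2 ⊩ ¬(Q ∨ P): no world accessible from w2 forces Q ∨ P.

Yes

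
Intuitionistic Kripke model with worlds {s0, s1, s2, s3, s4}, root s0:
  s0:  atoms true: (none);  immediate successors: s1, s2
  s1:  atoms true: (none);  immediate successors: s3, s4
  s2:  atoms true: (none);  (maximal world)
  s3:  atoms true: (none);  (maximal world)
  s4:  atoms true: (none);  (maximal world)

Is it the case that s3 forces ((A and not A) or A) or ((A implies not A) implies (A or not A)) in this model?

Yes

s3 forces ((A and not A) or A) or ((A implies not A) implies (A or not A)) via the disjunct (A implies not A) implies (A or not A).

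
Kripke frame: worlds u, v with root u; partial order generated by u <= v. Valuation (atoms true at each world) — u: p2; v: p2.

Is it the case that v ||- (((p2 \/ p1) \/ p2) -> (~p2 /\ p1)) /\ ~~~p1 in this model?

No

v ||-/- (((p2 \/ p1) \/ p2) -> (~p2 /\ p1)) /\ ~~~p1 since v fails ((p2 \/ p1) \/ p2) -> (~p2 /\ p1).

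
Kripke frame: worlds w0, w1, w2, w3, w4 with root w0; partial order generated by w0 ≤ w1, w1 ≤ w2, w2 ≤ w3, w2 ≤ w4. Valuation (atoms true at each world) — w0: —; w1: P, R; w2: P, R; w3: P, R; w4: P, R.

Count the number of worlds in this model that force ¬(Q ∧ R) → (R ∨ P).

4

w0: does not force it — w0 ⊮ ¬(Q ∧ R) → (R ∨ P): already at w0 itself, w0 ⊩ ¬(Q ∧ R) but w0 ⊮ R ∨ P.
w1: forces it.
w2: forces it.
w3: forces it.
w4: forces it.
Worlds forcing the formula: {w1, w2, w3, w4}.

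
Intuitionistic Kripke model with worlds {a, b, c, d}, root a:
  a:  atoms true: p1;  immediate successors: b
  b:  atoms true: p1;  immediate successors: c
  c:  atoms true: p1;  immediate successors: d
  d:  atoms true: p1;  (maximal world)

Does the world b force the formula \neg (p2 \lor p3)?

Yes

b \Vdash \neg (p2 \lor p3): no world accessible from b forces p2 \lor p3.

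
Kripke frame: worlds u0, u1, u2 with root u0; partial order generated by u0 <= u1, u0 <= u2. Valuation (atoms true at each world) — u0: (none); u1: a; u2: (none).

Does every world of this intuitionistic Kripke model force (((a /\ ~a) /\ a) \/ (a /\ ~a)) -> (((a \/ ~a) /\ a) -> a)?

Yes

u0 ||- (((a /\ ~a) /\ a) \/ (a /\ ~a)) -> (((a \/ ~a) /\ a) -> a) vacuously: no world accessible from u0 forces the antecedent ((a /\ ~a) /\ a) \/ (a /\ ~a).
Since the root u0 forces (((a /\ ~a) /\ a) \/ (a /\ ~a)) -> (((a \/ ~a) /\ a) -> a) and forcing is persistent (monotone upward), every world forces it.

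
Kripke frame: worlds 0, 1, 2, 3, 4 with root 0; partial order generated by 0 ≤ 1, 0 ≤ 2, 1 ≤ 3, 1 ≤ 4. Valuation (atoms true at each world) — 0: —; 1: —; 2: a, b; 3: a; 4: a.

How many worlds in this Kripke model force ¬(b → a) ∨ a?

3

0: does not force it — 0 ⊮ ¬(b → a) ∨ a: neither disjunct is forced at 0.
1: does not force it — 1 ⊮ ¬(b → a) ∨ a: neither disjunct is forced at 1.
2: forces it.
3: forces it.
4: forces it.
Worlds forcing the formula: {2, 3, 4}.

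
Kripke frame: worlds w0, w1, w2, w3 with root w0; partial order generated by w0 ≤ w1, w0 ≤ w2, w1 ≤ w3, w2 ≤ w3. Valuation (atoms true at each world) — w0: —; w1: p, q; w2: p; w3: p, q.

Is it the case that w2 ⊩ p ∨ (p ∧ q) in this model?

w2 ⊩ p ∨ (p ∧ q) via the disjunct p.

Yes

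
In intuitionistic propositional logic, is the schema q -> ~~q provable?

This is double-negation introduction, which is intuitionistically derivable.
If a world forces q then every accessible world forces q (persistence), so none forces ~q; hence ~~q.

Yes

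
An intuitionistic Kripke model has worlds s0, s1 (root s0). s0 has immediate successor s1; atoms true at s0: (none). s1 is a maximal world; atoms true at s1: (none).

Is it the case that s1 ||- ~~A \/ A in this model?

s1 ||-/- ~~A \/ A: neither disjunct is forced at s1.
s1 ||-/- ~~A since s1 is accessible from s1 and s1 ||- ~A.
s1 ||- ~A: no world accessible from s1 forces A.

No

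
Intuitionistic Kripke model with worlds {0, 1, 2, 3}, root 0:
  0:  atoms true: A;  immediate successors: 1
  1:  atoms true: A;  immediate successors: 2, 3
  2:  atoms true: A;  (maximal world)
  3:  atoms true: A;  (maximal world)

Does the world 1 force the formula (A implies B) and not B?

No

1 does not force (A implies B) and not B since 1 fails A implies B.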